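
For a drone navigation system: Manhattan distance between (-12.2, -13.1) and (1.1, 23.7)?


|(-12.2)-1.1| + |(-13.1)-23.7| = 13.3 + 36.8 = 50.1

50.1


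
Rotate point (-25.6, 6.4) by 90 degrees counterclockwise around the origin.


90° CCW: (x,y) -> (-y, x)
(-25.6,6.4) -> (-6.4, -25.6)

(-6.4, -25.6)


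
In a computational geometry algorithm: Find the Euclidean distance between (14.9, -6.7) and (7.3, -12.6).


dx=-7.6, dy=-5.9
d^2 = (-7.6)^2 + (-5.9)^2 = 92.57
d = sqrt(92.57) = 9.6213

9.6213


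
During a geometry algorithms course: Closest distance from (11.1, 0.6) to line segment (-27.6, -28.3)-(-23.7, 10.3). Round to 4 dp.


Project P onto AB: t = 0.8414 (clamped to [0,1])
Closest point on segment: (-24.3185, 4.1786)
Distance: 35.5988

35.5988


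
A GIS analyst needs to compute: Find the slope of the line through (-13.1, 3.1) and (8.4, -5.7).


slope = (y2-y1)/(x2-x1) = ((-5.7)-3.1)/(8.4-(-13.1)) = (-8.8)/21.5 = -0.4093

-0.4093


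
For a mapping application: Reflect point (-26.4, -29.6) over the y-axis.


Reflection over y-axis: (x,y) -> (-x,y)
(-26.4, -29.6) -> (26.4, -29.6)

(26.4, -29.6)


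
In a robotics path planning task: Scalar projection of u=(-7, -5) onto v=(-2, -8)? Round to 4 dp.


u.v = 54, |v| = sqrt(68) = 8.2462
Scalar projection = u.v / |v| = 54 / sqrt(68) = 6.5485

6.5485


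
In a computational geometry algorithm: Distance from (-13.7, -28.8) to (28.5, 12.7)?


dx=42.2, dy=41.5
d^2 = 42.2^2 + 41.5^2 = 3503.09
d = sqrt(3503.09) = 59.1869

59.1869


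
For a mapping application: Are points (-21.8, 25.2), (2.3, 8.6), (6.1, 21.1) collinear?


Cross product: (2.3-(-21.8))*(21.1-25.2) - (8.6-25.2)*(6.1-(-21.8))
= 364.33

No, not collinear


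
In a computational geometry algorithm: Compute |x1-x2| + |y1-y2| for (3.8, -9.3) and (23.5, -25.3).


|3.8-23.5| + |(-9.3)-(-25.3)| = 19.7 + 16 = 35.7

35.7


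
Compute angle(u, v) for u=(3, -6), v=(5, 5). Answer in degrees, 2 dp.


u.v = -15, |u| = sqrt(45) = 6.7082, |v| = sqrt(50) = 7.0711
cos(theta) = u.v/(|u||v|) = -15/sqrt(2250) = -0.316228
theta = acos(-0.316228) = 108.43 degrees

108.43 degrees


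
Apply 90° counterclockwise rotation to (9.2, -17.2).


90° CCW: (x,y) -> (-y, x)
(9.2,-17.2) -> (17.2, 9.2)

(17.2, 9.2)


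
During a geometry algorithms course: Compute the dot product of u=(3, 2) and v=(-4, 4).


u . v = u_x*v_x + u_y*v_y = 3*(-4) + 2*4
= (-12) + 8 = -4

-4


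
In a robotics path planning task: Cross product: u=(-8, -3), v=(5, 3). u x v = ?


u x v = u_x*v_y - u_y*v_x = (-8)*3 - (-3)*5
= (-24) - (-15) = -9

-9


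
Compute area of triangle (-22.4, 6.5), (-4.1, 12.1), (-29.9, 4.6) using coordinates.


Area = |x_A(y_B-y_C) + x_B(y_C-y_A) + x_C(y_A-y_B)|/2
= |(-168) + 7.79 + 167.44|/2
= 7.23/2 = 3.615

3.615


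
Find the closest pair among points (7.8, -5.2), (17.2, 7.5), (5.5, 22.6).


d(P0,P1) = 15.8003, d(P0,P2) = 27.895, d(P1,P2) = 19.1024
Closest: P0 and P1

Closest pair: (7.8, -5.2) and (17.2, 7.5), distance = 15.8003


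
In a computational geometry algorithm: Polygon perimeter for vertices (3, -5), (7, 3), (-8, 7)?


Sides: (3, -5)->(7, 3): sqrt(80) = 8.944272, (7, 3)->(-8, 7): sqrt(241) = 15.524175, (-8, 7)->(3, -5): sqrt(265) = 16.278821
Sum = 40.747268
Perimeter = 40.7473

40.7473


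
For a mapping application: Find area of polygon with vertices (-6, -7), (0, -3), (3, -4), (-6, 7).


Shoelace sum: ((-6)*(-3) - 0*(-7)) + (0*(-4) - 3*(-3)) + (3*7 - (-6)*(-4)) + ((-6)*(-7) - (-6)*7)
= 108
Area = |108|/2 = 54

54


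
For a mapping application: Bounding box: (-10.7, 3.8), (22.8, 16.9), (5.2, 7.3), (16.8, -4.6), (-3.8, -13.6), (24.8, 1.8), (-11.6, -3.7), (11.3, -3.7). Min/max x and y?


x range: [-11.6, 24.8]
y range: [-13.6, 16.9]
Bounding box: (-11.6,-13.6) to (24.8,16.9)

(-11.6,-13.6) to (24.8,16.9)


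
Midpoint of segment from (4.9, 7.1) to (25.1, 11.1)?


M = ((4.9+25.1)/2, (7.1+11.1)/2)
= (15, 9.1)

(15, 9.1)


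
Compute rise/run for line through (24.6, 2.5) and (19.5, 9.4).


slope = (y2-y1)/(x2-x1) = (9.4-2.5)/(19.5-24.6) = 6.9/(-5.1) = -1.3529

-1.3529


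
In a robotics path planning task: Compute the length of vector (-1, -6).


|u| = sqrt((-1)^2 + (-6)^2) = sqrt(37) = 6.0828

6.0828


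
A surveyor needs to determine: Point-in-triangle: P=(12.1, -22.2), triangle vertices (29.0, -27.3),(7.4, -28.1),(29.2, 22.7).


Cross products: AB x AP = -123.68, BC x BP = -110.14, CA x CP = -846.02
All same sign? yes

Yes, inside


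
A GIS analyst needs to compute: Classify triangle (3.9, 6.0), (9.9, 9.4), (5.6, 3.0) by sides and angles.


Side lengths squared: AB^2=47.56, BC^2=59.45, CA^2=11.89
Sorted: [11.89, 47.56, 59.45]
By sides: Scalene, By angles: Right

Scalene, Right


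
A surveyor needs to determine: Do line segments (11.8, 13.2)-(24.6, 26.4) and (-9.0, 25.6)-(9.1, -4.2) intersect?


Cross products: d1=395.4, d2=1015.76, d3=433.28, d4=-187.08
d1*d2 < 0 and d3*d4 < 0? no

No, they don't intersect


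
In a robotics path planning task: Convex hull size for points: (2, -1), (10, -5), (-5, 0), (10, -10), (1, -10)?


Convex hull vertices (CCW): (-5, 0), (1, -10), (10, -10), (10, -5), (2, -1)
Count = 5

5


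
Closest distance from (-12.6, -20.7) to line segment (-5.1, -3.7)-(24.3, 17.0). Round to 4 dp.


Project P onto AB: t = 0 (clamped to [0,1])
Closest point on segment: (-5.1, -3.7)
Distance: 18.5809

18.5809


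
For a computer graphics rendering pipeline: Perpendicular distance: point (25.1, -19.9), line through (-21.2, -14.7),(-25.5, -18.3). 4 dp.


|cross product| = 189.04
|line direction| = sqrt(31.45) = 5.608
Distance = 189.04/sqrt(31.45) = 33.7088

33.7088


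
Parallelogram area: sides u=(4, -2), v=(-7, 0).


|u x v| = |4*0 - (-2)*(-7)|
= |0 - 14| = 14

14


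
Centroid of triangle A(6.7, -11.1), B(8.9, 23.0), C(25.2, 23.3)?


Centroid = ((x_A+x_B+x_C)/3, (y_A+y_B+y_C)/3)
= ((6.7+8.9+25.2)/3, ((-11.1)+23+23.3)/3)
= (13.6, 11.7333)

(13.6, 11.7333)


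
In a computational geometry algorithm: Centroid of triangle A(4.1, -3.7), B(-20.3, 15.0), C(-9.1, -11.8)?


Centroid = ((x_A+x_B+x_C)/3, (y_A+y_B+y_C)/3)
= ((4.1+(-20.3)+(-9.1))/3, ((-3.7)+15+(-11.8))/3)
= (-8.4333, -0.1667)

(-8.4333, -0.1667)


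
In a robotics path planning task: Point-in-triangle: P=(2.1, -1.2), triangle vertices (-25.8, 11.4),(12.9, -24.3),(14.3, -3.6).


Cross products: AB x AP = 508.41, BC x BP = 255.9, CA x CP = 86.76
All same sign? yes

Yes, inside


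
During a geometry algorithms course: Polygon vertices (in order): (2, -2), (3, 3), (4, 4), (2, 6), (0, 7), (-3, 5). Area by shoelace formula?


Shoelace sum: (2*3 - 3*(-2)) + (3*4 - 4*3) + (4*6 - 2*4) + (2*7 - 0*6) + (0*5 - (-3)*7) + ((-3)*(-2) - 2*5)
= 59
Area = |59|/2 = 29.5

29.5


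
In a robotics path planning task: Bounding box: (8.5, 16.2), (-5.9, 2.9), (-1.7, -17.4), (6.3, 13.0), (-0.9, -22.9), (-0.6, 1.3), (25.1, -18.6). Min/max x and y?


x range: [-5.9, 25.1]
y range: [-22.9, 16.2]
Bounding box: (-5.9,-22.9) to (25.1,16.2)

(-5.9,-22.9) to (25.1,16.2)


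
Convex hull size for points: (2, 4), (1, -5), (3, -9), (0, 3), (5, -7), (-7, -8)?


Convex hull vertices (CCW): (-7, -8), (3, -9), (5, -7), (2, 4), (0, 3)
Count = 5

5


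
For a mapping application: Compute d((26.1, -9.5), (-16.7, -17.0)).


dx=-42.8, dy=-7.5
d^2 = (-42.8)^2 + (-7.5)^2 = 1888.09
d = sqrt(1888.09) = 43.4522

43.4522


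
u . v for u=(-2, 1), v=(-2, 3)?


u . v = u_x*v_x + u_y*v_y = (-2)*(-2) + 1*3
= 4 + 3 = 7

7


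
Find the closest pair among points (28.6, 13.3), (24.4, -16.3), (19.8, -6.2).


d(P0,P1) = 29.8965, d(P0,P2) = 21.3937, d(P1,P2) = 11.0982
Closest: P1 and P2

Closest pair: (24.4, -16.3) and (19.8, -6.2), distance = 11.0982


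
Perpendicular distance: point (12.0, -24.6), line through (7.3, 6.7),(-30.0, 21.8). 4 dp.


|cross product| = 1096.52
|line direction| = sqrt(1619.3) = 40.2405
Distance = 1096.52/sqrt(1619.3) = 27.2491

27.2491


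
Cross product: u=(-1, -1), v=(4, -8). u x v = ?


u x v = u_x*v_y - u_y*v_x = (-1)*(-8) - (-1)*4
= 8 - (-4) = 12

12


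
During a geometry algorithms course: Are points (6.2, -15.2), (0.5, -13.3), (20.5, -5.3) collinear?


Cross product: (0.5-6.2)*((-5.3)-(-15.2)) - ((-13.3)-(-15.2))*(20.5-6.2)
= -83.6

No, not collinear


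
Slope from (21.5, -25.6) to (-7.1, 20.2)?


slope = (y2-y1)/(x2-x1) = (20.2-(-25.6))/((-7.1)-21.5) = 45.8/(-28.6) = -1.6014

-1.6014


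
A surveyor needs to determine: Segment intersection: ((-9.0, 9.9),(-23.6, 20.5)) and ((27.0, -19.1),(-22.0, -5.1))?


Cross products: d1=-917, d2=-1232, d3=41.8, d4=356.8
d1*d2 < 0 and d3*d4 < 0? no

No, they don't intersect


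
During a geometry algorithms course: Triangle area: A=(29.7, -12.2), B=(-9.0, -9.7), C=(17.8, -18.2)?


Area = |x_A(y_B-y_C) + x_B(y_C-y_A) + x_C(y_A-y_B)|/2
= |252.45 + 54 + (-44.5)|/2
= 261.95/2 = 130.975

130.975


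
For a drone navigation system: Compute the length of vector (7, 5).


|u| = sqrt(7^2 + 5^2) = sqrt(74) = 8.6023

8.6023


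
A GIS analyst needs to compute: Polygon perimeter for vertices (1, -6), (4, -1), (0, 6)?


Sides: (1, -6)->(4, -1): sqrt(34) = 5.830952, (4, -1)->(0, 6): sqrt(65) = 8.062258, (0, 6)->(1, -6): sqrt(145) = 12.041595
Sum = 25.934805
Perimeter = 25.9348

25.9348


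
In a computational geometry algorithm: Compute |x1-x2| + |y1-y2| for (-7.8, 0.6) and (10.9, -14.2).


|(-7.8)-10.9| + |0.6-(-14.2)| = 18.7 + 14.8 = 33.5

33.5


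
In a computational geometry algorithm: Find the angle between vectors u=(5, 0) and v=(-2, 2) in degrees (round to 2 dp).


u.v = -10, |u| = sqrt(25) = 5, |v| = sqrt(8) = 2.8284
cos(theta) = u.v/(|u||v|) = -10/sqrt(200) = -0.707107
theta = acos(-0.707107) = 135 degrees

135 degrees


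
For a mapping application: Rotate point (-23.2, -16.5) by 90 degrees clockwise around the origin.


90° CW: (x,y) -> (y, -x)
(-23.2,-16.5) -> (-16.5, 23.2)

(-16.5, 23.2)


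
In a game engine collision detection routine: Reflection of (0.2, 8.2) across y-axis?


Reflection over y-axis: (x,y) -> (-x,y)
(0.2, 8.2) -> (-0.2, 8.2)

(-0.2, 8.2)


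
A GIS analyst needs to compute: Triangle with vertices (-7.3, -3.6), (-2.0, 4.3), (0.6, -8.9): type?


Side lengths squared: AB^2=90.5, BC^2=181, CA^2=90.5
Sorted: [90.5, 90.5, 181]
By sides: Isosceles, By angles: Right

Isosceles, Right


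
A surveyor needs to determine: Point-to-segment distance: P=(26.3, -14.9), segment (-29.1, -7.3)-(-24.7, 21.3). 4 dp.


Project P onto AB: t = 0.0315 (clamped to [0,1])
Closest point on segment: (-28.9613, -6.3983)
Distance: 55.9114

55.9114


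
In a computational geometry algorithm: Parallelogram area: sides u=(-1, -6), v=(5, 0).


|u x v| = |(-1)*0 - (-6)*5|
= |0 - (-30)| = 30

30


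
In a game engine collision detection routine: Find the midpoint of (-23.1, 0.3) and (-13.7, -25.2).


M = (((-23.1)+(-13.7))/2, (0.3+(-25.2))/2)
= (-18.4, -12.45)

(-18.4, -12.45)


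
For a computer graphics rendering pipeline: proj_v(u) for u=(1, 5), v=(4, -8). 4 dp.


u.v = -36, |v| = sqrt(80) = 8.9443
Scalar projection = u.v / |v| = -36 / sqrt(80) = -4.0249

-4.0249


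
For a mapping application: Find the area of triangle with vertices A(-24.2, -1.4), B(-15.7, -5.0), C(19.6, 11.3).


Area = |x_A(y_B-y_C) + x_B(y_C-y_A) + x_C(y_A-y_B)|/2
= |394.46 + (-199.39) + 70.56|/2
= 265.63/2 = 132.815

132.815


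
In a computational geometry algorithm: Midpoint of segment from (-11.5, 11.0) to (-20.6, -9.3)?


M = (((-11.5)+(-20.6))/2, (11+(-9.3))/2)
= (-16.05, 0.85)

(-16.05, 0.85)


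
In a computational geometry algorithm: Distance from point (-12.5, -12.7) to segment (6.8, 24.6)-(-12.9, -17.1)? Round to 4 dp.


Project P onto AB: t = 0.91 (clamped to [0,1])
Closest point on segment: (-11.1276, -13.3483)
Distance: 1.5178

1.5178


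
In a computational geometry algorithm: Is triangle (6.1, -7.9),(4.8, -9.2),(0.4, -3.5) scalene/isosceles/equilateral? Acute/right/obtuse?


Side lengths squared: AB^2=3.38, BC^2=51.85, CA^2=51.85
Sorted: [3.38, 51.85, 51.85]
By sides: Isosceles, By angles: Acute

Isosceles, Acute


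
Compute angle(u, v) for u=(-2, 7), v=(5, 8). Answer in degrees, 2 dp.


u.v = 46, |u| = sqrt(53) = 7.2801, |v| = sqrt(89) = 9.434
cos(theta) = u.v/(|u||v|) = 46/sqrt(4717) = 0.669769
theta = acos(0.669769) = 47.95 degrees

47.95 degrees


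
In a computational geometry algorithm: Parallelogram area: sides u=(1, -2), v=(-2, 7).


|u x v| = |1*7 - (-2)*(-2)|
= |7 - 4| = 3

3


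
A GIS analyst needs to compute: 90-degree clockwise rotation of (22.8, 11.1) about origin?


90° CW: (x,y) -> (y, -x)
(22.8,11.1) -> (11.1, -22.8)

(11.1, -22.8)


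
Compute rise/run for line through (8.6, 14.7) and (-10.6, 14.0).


slope = (y2-y1)/(x2-x1) = (14-14.7)/((-10.6)-8.6) = (-0.7)/(-19.2) = 0.0365

0.0365


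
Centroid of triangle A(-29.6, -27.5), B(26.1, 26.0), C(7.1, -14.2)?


Centroid = ((x_A+x_B+x_C)/3, (y_A+y_B+y_C)/3)
= (((-29.6)+26.1+7.1)/3, ((-27.5)+26+(-14.2))/3)
= (1.2, -5.2333)

(1.2, -5.2333)


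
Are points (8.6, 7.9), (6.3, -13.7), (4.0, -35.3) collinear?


Cross product: (6.3-8.6)*((-35.3)-7.9) - ((-13.7)-7.9)*(4-8.6)
= 0

Yes, collinear


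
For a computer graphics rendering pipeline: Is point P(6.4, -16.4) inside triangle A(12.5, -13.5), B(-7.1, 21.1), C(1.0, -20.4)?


Cross products: AB x AP = 267.9, BC x BP = 256.5, CA x CP = 8.74
All same sign? yes

Yes, inside


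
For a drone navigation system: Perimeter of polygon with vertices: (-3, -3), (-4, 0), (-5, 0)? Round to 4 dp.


Sides: (-3, -3)->(-4, 0): sqrt(10) = 3.162278, (-4, 0)->(-5, 0): sqrt(1) = 1, (-5, 0)->(-3, -3): sqrt(13) = 3.605551
Sum = 7.767829
Perimeter = 7.7678

7.7678


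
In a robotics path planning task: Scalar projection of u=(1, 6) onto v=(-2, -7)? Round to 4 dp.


u.v = -44, |v| = sqrt(53) = 7.2801
Scalar projection = u.v / |v| = -44 / sqrt(53) = -6.0439

-6.0439


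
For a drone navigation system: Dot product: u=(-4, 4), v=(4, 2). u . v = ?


u . v = u_x*v_x + u_y*v_y = (-4)*4 + 4*2
= (-16) + 8 = -8

-8


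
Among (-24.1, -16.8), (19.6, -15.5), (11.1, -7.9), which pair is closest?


d(P0,P1) = 43.7193, d(P0,P2) = 36.3077, d(P1,P2) = 11.4022
Closest: P1 and P2

Closest pair: (19.6, -15.5) and (11.1, -7.9), distance = 11.4022


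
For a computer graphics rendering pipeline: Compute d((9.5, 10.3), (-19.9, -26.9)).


dx=-29.4, dy=-37.2
d^2 = (-29.4)^2 + (-37.2)^2 = 2248.2
d = sqrt(2248.2) = 47.4152

47.4152


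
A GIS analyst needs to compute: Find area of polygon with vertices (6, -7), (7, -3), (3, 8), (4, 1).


Shoelace sum: (6*(-3) - 7*(-7)) + (7*8 - 3*(-3)) + (3*1 - 4*8) + (4*(-7) - 6*1)
= 33
Area = |33|/2 = 16.5

16.5


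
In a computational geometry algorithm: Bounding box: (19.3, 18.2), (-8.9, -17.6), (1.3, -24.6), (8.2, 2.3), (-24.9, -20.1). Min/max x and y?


x range: [-24.9, 19.3]
y range: [-24.6, 18.2]
Bounding box: (-24.9,-24.6) to (19.3,18.2)

(-24.9,-24.6) to (19.3,18.2)


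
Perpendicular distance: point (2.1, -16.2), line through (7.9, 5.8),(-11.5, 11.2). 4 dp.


|cross product| = 458.12
|line direction| = sqrt(405.52) = 20.1375
Distance = 458.12/sqrt(405.52) = 22.7496

22.7496


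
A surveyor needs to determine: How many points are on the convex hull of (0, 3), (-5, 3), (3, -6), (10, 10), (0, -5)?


Convex hull vertices (CCW): (-5, 3), (0, -5), (3, -6), (10, 10)
Count = 4

4


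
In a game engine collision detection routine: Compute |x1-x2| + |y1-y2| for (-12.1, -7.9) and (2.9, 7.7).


|(-12.1)-2.9| + |(-7.9)-7.7| = 15 + 15.6 = 30.6

30.6


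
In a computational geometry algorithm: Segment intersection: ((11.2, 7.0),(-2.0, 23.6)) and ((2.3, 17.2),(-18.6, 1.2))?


Cross products: d1=355.58, d2=-202.56, d3=13.1, d4=571.24
d1*d2 < 0 and d3*d4 < 0? no

No, they don't intersect


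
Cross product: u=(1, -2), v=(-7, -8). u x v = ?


u x v = u_x*v_y - u_y*v_x = 1*(-8) - (-2)*(-7)
= (-8) - 14 = -22

-22


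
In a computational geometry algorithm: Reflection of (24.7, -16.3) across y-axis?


Reflection over y-axis: (x,y) -> (-x,y)
(24.7, -16.3) -> (-24.7, -16.3)

(-24.7, -16.3)


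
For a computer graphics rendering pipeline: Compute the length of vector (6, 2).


|u| = sqrt(6^2 + 2^2) = sqrt(40) = 6.3246

6.3246


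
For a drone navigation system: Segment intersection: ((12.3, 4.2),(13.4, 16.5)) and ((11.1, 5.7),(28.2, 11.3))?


Cross products: d1=-32.37, d2=171.8, d3=16.41, d4=-187.76
d1*d2 < 0 and d3*d4 < 0? yes

Yes, they intersect


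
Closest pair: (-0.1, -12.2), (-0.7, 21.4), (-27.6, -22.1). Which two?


d(P0,P1) = 33.6054, d(P0,P2) = 29.2277, d(P1,P2) = 51.1455
Closest: P0 and P2

Closest pair: (-0.1, -12.2) and (-27.6, -22.1), distance = 29.2277


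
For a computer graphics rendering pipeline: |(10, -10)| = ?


|u| = sqrt(10^2 + (-10)^2) = sqrt(200) = 14.1421

14.1421


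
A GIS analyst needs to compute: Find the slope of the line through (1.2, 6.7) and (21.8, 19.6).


slope = (y2-y1)/(x2-x1) = (19.6-6.7)/(21.8-1.2) = 12.9/20.6 = 0.6262

0.6262


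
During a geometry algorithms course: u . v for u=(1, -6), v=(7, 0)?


u . v = u_x*v_x + u_y*v_y = 1*7 + (-6)*0
= 7 + 0 = 7

7


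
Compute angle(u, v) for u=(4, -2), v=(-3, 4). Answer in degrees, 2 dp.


u.v = -20, |u| = sqrt(20) = 4.4721, |v| = sqrt(25) = 5
cos(theta) = u.v/(|u||v|) = -20/sqrt(500) = -0.894427
theta = acos(-0.894427) = 153.43 degrees

153.43 degrees


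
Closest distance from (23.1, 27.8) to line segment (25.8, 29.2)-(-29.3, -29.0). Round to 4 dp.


Project P onto AB: t = 0.0358 (clamped to [0,1])
Closest point on segment: (23.8249, 27.1137)
Distance: 0.9982

0.9982


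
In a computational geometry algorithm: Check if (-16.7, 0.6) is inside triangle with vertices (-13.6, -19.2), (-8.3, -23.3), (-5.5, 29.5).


Cross products: AB x AP = 92.23, BC x BP = 510.44, CA x CP = -311.35
All same sign? no

No, outside


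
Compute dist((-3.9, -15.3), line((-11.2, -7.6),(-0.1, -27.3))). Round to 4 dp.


|cross product| = 58.34
|line direction| = sqrt(511.3) = 22.6119
Distance = 58.34/sqrt(511.3) = 2.5801

2.5801


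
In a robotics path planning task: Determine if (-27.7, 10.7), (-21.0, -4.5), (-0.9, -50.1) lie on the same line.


Cross product: ((-21)-(-27.7))*((-50.1)-10.7) - ((-4.5)-10.7)*((-0.9)-(-27.7))
= 0

Yes, collinear


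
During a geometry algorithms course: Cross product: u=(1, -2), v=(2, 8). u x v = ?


u x v = u_x*v_y - u_y*v_x = 1*8 - (-2)*2
= 8 - (-4) = 12

12


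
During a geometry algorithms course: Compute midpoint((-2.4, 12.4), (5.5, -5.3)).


M = (((-2.4)+5.5)/2, (12.4+(-5.3))/2)
= (1.55, 3.55)

(1.55, 3.55)


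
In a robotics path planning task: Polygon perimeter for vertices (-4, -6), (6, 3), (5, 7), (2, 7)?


Sides: (-4, -6)->(6, 3): sqrt(181) = 13.453624, (6, 3)->(5, 7): sqrt(17) = 4.123106, (5, 7)->(2, 7): sqrt(9) = 3, (2, 7)->(-4, -6): sqrt(205) = 14.317821
Sum = 34.894551
Perimeter = 34.8946

34.8946


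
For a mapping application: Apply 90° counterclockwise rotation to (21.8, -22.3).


90° CCW: (x,y) -> (-y, x)
(21.8,-22.3) -> (22.3, 21.8)

(22.3, 21.8)


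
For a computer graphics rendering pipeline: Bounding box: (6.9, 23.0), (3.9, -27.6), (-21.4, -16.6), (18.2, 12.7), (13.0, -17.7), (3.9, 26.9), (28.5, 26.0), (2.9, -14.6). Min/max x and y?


x range: [-21.4, 28.5]
y range: [-27.6, 26.9]
Bounding box: (-21.4,-27.6) to (28.5,26.9)

(-21.4,-27.6) to (28.5,26.9)


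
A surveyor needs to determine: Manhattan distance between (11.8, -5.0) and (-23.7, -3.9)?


|11.8-(-23.7)| + |(-5)-(-3.9)| = 35.5 + 1.1 = 36.6

36.6


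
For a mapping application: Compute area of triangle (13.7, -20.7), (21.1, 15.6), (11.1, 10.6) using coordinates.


Area = |x_A(y_B-y_C) + x_B(y_C-y_A) + x_C(y_A-y_B)|/2
= |68.5 + 660.43 + (-402.93)|/2
= 326/2 = 163

163


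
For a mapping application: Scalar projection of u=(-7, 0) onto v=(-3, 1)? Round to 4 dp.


u.v = 21, |v| = sqrt(10) = 3.1623
Scalar projection = u.v / |v| = 21 / sqrt(10) = 6.6408

6.6408


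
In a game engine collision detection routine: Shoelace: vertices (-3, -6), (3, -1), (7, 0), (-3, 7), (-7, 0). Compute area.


Shoelace sum: ((-3)*(-1) - 3*(-6)) + (3*0 - 7*(-1)) + (7*7 - (-3)*0) + ((-3)*0 - (-7)*7) + ((-7)*(-6) - (-3)*0)
= 168
Area = |168|/2 = 84

84


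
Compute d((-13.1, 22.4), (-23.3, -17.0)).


dx=-10.2, dy=-39.4
d^2 = (-10.2)^2 + (-39.4)^2 = 1656.4
d = sqrt(1656.4) = 40.6989

40.6989


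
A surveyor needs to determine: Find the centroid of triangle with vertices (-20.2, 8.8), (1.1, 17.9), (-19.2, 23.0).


Centroid = ((x_A+x_B+x_C)/3, (y_A+y_B+y_C)/3)
= (((-20.2)+1.1+(-19.2))/3, (8.8+17.9+23)/3)
= (-12.7667, 16.5667)

(-12.7667, 16.5667)


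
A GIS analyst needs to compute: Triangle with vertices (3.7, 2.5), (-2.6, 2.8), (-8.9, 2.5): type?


Side lengths squared: AB^2=39.78, BC^2=39.78, CA^2=158.76
Sorted: [39.78, 39.78, 158.76]
By sides: Isosceles, By angles: Obtuse

Isosceles, Obtuse


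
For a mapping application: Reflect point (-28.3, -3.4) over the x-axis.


Reflection over x-axis: (x,y) -> (x,-y)
(-28.3, -3.4) -> (-28.3, 3.4)

(-28.3, 3.4)


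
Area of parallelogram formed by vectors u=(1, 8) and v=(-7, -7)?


|u x v| = |1*(-7) - 8*(-7)|
= |(-7) - (-56)| = 49

49


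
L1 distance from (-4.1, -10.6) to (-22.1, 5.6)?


|(-4.1)-(-22.1)| + |(-10.6)-5.6| = 18 + 16.2 = 34.2

34.2


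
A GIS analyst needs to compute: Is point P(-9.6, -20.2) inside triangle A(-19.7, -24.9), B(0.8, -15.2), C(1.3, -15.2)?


Cross products: AB x AP = -1.62, BC x BP = -2.5, CA x CP = -0.73
All same sign? yes

Yes, inside


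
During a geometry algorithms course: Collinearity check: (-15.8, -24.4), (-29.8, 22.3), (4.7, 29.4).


Cross product: ((-29.8)-(-15.8))*(29.4-(-24.4)) - (22.3-(-24.4))*(4.7-(-15.8))
= -1710.55

No, not collinear


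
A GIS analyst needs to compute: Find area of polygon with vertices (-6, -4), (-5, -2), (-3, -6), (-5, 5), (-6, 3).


Shoelace sum: ((-6)*(-2) - (-5)*(-4)) + ((-5)*(-6) - (-3)*(-2)) + ((-3)*5 - (-5)*(-6)) + ((-5)*3 - (-6)*5) + ((-6)*(-4) - (-6)*3)
= 28
Area = |28|/2 = 14

14


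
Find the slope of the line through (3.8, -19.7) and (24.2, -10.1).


slope = (y2-y1)/(x2-x1) = ((-10.1)-(-19.7))/(24.2-3.8) = 9.6/20.4 = 0.4706

0.4706


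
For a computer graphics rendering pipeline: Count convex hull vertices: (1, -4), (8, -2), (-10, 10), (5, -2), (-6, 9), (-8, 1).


Convex hull vertices (CCW): (-10, 10), (-8, 1), (1, -4), (8, -2), (-6, 9)
Count = 5

5


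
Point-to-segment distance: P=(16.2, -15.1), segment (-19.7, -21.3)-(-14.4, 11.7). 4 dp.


Project P onto AB: t = 0.3535 (clamped to [0,1])
Closest point on segment: (-17.8266, -9.6351)
Distance: 34.4626

34.4626


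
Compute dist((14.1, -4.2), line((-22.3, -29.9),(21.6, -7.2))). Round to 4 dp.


|cross product| = 301.95
|line direction| = sqrt(2442.5) = 49.4217
Distance = 301.95/sqrt(2442.5) = 6.1097

6.1097


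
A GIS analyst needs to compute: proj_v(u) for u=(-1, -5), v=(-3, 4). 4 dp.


u.v = -17, |v| = sqrt(25) = 5
Scalar projection = u.v / |v| = -17 / sqrt(25) = -3.4

-3.4


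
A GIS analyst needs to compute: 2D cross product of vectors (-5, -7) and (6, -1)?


u x v = u_x*v_y - u_y*v_x = (-5)*(-1) - (-7)*6
= 5 - (-42) = 47

47


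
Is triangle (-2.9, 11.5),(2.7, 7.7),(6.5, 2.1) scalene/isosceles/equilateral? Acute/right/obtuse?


Side lengths squared: AB^2=45.8, BC^2=45.8, CA^2=176.72
Sorted: [45.8, 45.8, 176.72]
By sides: Isosceles, By angles: Obtuse

Isosceles, Obtuse


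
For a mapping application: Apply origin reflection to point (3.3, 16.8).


Reflection over origin: (x,y) -> (-x,-y)
(3.3, 16.8) -> (-3.3, -16.8)

(-3.3, -16.8)


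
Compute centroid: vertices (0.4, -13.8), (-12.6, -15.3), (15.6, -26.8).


Centroid = ((x_A+x_B+x_C)/3, (y_A+y_B+y_C)/3)
= ((0.4+(-12.6)+15.6)/3, ((-13.8)+(-15.3)+(-26.8))/3)
= (1.1333, -18.6333)

(1.1333, -18.6333)


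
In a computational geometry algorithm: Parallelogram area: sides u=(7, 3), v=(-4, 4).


|u x v| = |7*4 - 3*(-4)|
= |28 - (-12)| = 40

40


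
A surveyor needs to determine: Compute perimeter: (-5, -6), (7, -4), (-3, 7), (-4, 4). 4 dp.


Sides: (-5, -6)->(7, -4): sqrt(148) = 12.165525, (7, -4)->(-3, 7): sqrt(221) = 14.866069, (-3, 7)->(-4, 4): sqrt(10) = 3.162278, (-4, 4)->(-5, -6): sqrt(101) = 10.049876
Sum = 40.243748
Perimeter = 40.2437

40.2437


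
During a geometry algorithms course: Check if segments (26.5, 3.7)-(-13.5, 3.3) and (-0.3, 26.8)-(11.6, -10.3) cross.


Cross products: d1=719.39, d2=-769.37, d3=-934.72, d4=554.04
d1*d2 < 0 and d3*d4 < 0? yes

Yes, they intersect


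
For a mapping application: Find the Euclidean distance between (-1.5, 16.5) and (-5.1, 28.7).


dx=-3.6, dy=12.2
d^2 = (-3.6)^2 + 12.2^2 = 161.8
d = sqrt(161.8) = 12.7201

12.7201


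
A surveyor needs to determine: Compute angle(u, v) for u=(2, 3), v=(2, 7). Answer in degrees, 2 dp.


u.v = 25, |u| = sqrt(13) = 3.6056, |v| = sqrt(53) = 7.2801
cos(theta) = u.v/(|u||v|) = 25/sqrt(689) = 0.952424
theta = acos(0.952424) = 17.74 degrees

17.74 degrees


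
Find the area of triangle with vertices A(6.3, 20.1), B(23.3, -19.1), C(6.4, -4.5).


Area = |x_A(y_B-y_C) + x_B(y_C-y_A) + x_C(y_A-y_B)|/2
= |(-91.98) + (-573.18) + 250.88|/2
= 414.28/2 = 207.14

207.14


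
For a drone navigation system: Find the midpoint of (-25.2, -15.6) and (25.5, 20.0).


M = (((-25.2)+25.5)/2, ((-15.6)+20)/2)
= (0.15, 2.2)

(0.15, 2.2)


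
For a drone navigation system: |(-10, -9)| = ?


|u| = sqrt((-10)^2 + (-9)^2) = sqrt(181) = 13.4536

13.4536


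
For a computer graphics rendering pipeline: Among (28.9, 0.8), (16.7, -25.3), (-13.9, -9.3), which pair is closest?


d(P0,P1) = 28.8106, d(P0,P2) = 43.9756, d(P1,P2) = 34.5306
Closest: P0 and P1

Closest pair: (28.9, 0.8) and (16.7, -25.3), distance = 28.8106


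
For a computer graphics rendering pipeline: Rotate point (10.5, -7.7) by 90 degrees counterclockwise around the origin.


90° CCW: (x,y) -> (-y, x)
(10.5,-7.7) -> (7.7, 10.5)

(7.7, 10.5)


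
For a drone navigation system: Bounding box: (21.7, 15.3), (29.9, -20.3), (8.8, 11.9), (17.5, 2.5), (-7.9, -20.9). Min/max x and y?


x range: [-7.9, 29.9]
y range: [-20.9, 15.3]
Bounding box: (-7.9,-20.9) to (29.9,15.3)

(-7.9,-20.9) to (29.9,15.3)


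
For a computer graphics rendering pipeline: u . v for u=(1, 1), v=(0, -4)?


u . v = u_x*v_x + u_y*v_y = 1*0 + 1*(-4)
= 0 + (-4) = -4

-4


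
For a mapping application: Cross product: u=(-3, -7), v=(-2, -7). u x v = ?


u x v = u_x*v_y - u_y*v_x = (-3)*(-7) - (-7)*(-2)
= 21 - 14 = 7

7


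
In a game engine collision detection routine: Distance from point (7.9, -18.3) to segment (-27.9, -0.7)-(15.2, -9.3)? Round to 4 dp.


Project P onto AB: t = 0.8772 (clamped to [0,1])
Closest point on segment: (9.9066, -8.2438)
Distance: 10.2545

10.2545


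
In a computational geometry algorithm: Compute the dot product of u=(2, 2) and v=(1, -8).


u . v = u_x*v_x + u_y*v_y = 2*1 + 2*(-8)
= 2 + (-16) = -14

-14


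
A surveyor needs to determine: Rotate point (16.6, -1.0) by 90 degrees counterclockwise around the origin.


90° CCW: (x,y) -> (-y, x)
(16.6,-1) -> (1, 16.6)

(1, 16.6)


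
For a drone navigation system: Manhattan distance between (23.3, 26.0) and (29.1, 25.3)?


|23.3-29.1| + |26-25.3| = 5.8 + 0.7 = 6.5

6.5


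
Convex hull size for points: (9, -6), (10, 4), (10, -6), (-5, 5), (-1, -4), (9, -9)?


Convex hull vertices (CCW): (-5, 5), (-1, -4), (9, -9), (10, -6), (10, 4)
Count = 5

5


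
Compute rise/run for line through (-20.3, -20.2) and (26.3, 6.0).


slope = (y2-y1)/(x2-x1) = (6-(-20.2))/(26.3-(-20.3)) = 26.2/46.6 = 0.5622

0.5622


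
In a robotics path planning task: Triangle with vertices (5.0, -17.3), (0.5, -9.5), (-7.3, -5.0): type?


Side lengths squared: AB^2=81.09, BC^2=81.09, CA^2=302.58
Sorted: [81.09, 81.09, 302.58]
By sides: Isosceles, By angles: Obtuse

Isosceles, Obtuse


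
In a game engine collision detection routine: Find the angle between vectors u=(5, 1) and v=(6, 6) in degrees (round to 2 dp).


u.v = 36, |u| = sqrt(26) = 5.099, |v| = sqrt(72) = 8.4853
cos(theta) = u.v/(|u||v|) = 36/sqrt(1872) = 0.83205
theta = acos(0.83205) = 33.69 degrees

33.69 degrees


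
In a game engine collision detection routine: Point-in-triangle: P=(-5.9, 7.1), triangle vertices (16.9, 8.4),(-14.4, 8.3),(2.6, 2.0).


Cross products: AB x AP = 38.41, BC x BP = 33.15, CA x CP = 127.33
All same sign? yes

Yes, inside


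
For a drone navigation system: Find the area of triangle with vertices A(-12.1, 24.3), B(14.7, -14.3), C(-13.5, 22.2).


Area = |x_A(y_B-y_C) + x_B(y_C-y_A) + x_C(y_A-y_B)|/2
= |441.65 + (-30.87) + (-521.1)|/2
= 110.32/2 = 55.16

55.16


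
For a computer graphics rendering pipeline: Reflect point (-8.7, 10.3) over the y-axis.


Reflection over y-axis: (x,y) -> (-x,y)
(-8.7, 10.3) -> (8.7, 10.3)

(8.7, 10.3)


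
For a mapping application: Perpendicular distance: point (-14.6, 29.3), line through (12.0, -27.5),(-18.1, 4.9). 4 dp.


|cross product| = 847.84
|line direction| = sqrt(1955.77) = 44.2241
Distance = 847.84/sqrt(1955.77) = 19.1715

19.1715


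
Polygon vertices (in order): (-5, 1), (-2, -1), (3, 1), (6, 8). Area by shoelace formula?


Shoelace sum: ((-5)*(-1) - (-2)*1) + ((-2)*1 - 3*(-1)) + (3*8 - 6*1) + (6*1 - (-5)*8)
= 72
Area = |72|/2 = 36

36


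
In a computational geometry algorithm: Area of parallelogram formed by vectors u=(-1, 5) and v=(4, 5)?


|u x v| = |(-1)*5 - 5*4|
= |(-5) - 20| = 25

25


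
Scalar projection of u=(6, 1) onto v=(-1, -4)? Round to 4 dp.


u.v = -10, |v| = sqrt(17) = 4.1231
Scalar projection = u.v / |v| = -10 / sqrt(17) = -2.4254

-2.4254


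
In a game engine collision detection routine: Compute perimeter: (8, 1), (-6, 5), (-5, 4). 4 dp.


Sides: (8, 1)->(-6, 5): sqrt(212) = 14.56022, (-6, 5)->(-5, 4): sqrt(2) = 1.414214, (-5, 4)->(8, 1): sqrt(178) = 13.341664
Sum = 29.316098
Perimeter = 29.3161

29.3161


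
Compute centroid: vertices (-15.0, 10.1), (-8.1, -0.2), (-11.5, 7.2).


Centroid = ((x_A+x_B+x_C)/3, (y_A+y_B+y_C)/3)
= (((-15)+(-8.1)+(-11.5))/3, (10.1+(-0.2)+7.2)/3)
= (-11.5333, 5.7)

(-11.5333, 5.7)


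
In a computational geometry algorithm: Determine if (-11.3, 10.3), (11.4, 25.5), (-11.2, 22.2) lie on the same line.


Cross product: (11.4-(-11.3))*(22.2-10.3) - (25.5-10.3)*((-11.2)-(-11.3))
= 268.61

No, not collinear


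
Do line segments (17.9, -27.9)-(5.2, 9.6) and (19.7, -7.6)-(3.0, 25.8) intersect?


Cross products: d1=399.13, d2=197.06, d3=-325.31, d4=-123.24
d1*d2 < 0 and d3*d4 < 0? no

No, they don't intersect


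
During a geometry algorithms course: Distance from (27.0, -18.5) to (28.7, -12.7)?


dx=1.7, dy=5.8
d^2 = 1.7^2 + 5.8^2 = 36.53
d = sqrt(36.53) = 6.044

6.044


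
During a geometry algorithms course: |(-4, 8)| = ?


|u| = sqrt((-4)^2 + 8^2) = sqrt(80) = 8.9443

8.9443


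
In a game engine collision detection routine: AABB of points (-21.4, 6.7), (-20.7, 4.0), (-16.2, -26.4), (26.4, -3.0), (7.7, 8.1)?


x range: [-21.4, 26.4]
y range: [-26.4, 8.1]
Bounding box: (-21.4,-26.4) to (26.4,8.1)

(-21.4,-26.4) to (26.4,8.1)


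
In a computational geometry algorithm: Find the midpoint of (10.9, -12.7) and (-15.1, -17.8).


M = ((10.9+(-15.1))/2, ((-12.7)+(-17.8))/2)
= (-2.1, -15.25)

(-2.1, -15.25)


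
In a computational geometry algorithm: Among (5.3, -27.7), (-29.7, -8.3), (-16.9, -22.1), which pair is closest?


d(P0,P1) = 40.017, d(P0,P2) = 22.8954, d(P1,P2) = 18.8223
Closest: P1 and P2

Closest pair: (-29.7, -8.3) and (-16.9, -22.1), distance = 18.8223


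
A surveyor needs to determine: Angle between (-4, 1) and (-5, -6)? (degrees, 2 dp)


u.v = 14, |u| = sqrt(17) = 4.1231, |v| = sqrt(61) = 7.8102
cos(theta) = u.v/(|u||v|) = 14/sqrt(1037) = 0.434749
theta = acos(0.434749) = 64.23 degrees

64.23 degrees


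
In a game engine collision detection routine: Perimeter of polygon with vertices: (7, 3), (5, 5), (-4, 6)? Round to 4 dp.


Sides: (7, 3)->(5, 5): sqrt(8) = 2.828427, (5, 5)->(-4, 6): sqrt(82) = 9.055385, (-4, 6)->(7, 3): sqrt(130) = 11.401754
Sum = 23.285566
Perimeter = 23.2856

23.2856


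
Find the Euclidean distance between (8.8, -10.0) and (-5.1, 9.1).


dx=-13.9, dy=19.1
d^2 = (-13.9)^2 + 19.1^2 = 558.02
d = sqrt(558.02) = 23.6224

23.6224


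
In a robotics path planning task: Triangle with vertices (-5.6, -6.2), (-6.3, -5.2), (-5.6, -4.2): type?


Side lengths squared: AB^2=1.49, BC^2=1.49, CA^2=4
Sorted: [1.49, 1.49, 4]
By sides: Isosceles, By angles: Obtuse

Isosceles, Obtuse


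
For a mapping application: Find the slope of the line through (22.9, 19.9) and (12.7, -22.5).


slope = (y2-y1)/(x2-x1) = ((-22.5)-19.9)/(12.7-22.9) = (-42.4)/(-10.2) = 4.1569

4.1569


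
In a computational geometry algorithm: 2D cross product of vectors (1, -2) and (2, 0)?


u x v = u_x*v_y - u_y*v_x = 1*0 - (-2)*2
= 0 - (-4) = 4

4


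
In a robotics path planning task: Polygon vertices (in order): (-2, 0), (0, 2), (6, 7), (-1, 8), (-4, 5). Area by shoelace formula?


Shoelace sum: ((-2)*2 - 0*0) + (0*7 - 6*2) + (6*8 - (-1)*7) + ((-1)*5 - (-4)*8) + ((-4)*0 - (-2)*5)
= 76
Area = |76|/2 = 38

38


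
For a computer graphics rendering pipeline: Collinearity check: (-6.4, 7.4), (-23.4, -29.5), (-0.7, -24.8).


Cross product: ((-23.4)-(-6.4))*((-24.8)-7.4) - ((-29.5)-7.4)*((-0.7)-(-6.4))
= 757.73

No, not collinear


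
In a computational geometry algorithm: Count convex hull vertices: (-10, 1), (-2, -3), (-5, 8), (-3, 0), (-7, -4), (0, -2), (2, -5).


Convex hull vertices (CCW): (-10, 1), (-7, -4), (2, -5), (-5, 8)
Count = 4

4


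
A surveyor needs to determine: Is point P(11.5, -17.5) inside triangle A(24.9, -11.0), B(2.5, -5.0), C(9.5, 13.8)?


Cross products: AB x AP = 226, BC x BP = -256.7, CA x CP = -432.42
All same sign? no

No, outside


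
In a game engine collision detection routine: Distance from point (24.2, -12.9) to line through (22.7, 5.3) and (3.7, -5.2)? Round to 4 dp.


|cross product| = 361.55
|line direction| = sqrt(471.25) = 21.7083
Distance = 361.55/sqrt(471.25) = 16.6549

16.6549


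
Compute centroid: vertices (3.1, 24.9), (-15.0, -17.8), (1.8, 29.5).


Centroid = ((x_A+x_B+x_C)/3, (y_A+y_B+y_C)/3)
= ((3.1+(-15)+1.8)/3, (24.9+(-17.8)+29.5)/3)
= (-3.3667, 12.2)

(-3.3667, 12.2)


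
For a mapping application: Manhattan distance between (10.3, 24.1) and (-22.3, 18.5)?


|10.3-(-22.3)| + |24.1-18.5| = 32.6 + 5.6 = 38.2

38.2


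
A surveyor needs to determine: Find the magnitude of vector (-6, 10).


|u| = sqrt((-6)^2 + 10^2) = sqrt(136) = 11.6619

11.6619


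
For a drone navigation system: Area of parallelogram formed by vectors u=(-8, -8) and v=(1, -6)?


|u x v| = |(-8)*(-6) - (-8)*1|
= |48 - (-8)| = 56

56


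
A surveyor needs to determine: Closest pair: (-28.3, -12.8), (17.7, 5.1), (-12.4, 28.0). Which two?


d(P0,P1) = 49.36, d(P0,P2) = 43.7887, d(P1,P2) = 37.8209
Closest: P1 and P2

Closest pair: (17.7, 5.1) and (-12.4, 28.0), distance = 37.8209


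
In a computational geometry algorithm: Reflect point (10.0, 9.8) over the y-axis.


Reflection over y-axis: (x,y) -> (-x,y)
(10, 9.8) -> (-10, 9.8)

(-10, 9.8)


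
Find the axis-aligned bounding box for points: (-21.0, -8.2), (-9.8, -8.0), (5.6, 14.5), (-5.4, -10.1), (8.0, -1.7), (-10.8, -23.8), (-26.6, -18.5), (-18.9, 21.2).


x range: [-26.6, 8]
y range: [-23.8, 21.2]
Bounding box: (-26.6,-23.8) to (8,21.2)

(-26.6,-23.8) to (8,21.2)


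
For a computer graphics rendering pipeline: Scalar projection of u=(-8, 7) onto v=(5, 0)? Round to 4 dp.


u.v = -40, |v| = sqrt(25) = 5
Scalar projection = u.v / |v| = -40 / sqrt(25) = -8

-8


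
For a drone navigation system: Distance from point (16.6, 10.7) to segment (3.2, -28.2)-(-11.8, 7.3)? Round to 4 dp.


Project P onto AB: t = 0.7944 (clamped to [0,1])
Closest point on segment: (-8.7167, 0.0028)
Distance: 27.4839

27.4839


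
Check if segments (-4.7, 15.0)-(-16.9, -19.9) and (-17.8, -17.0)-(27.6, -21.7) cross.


Cross products: d1=1514.37, d2=-127.43, d3=-66.79, d4=1575.01
d1*d2 < 0 and d3*d4 < 0? yes

Yes, they intersect


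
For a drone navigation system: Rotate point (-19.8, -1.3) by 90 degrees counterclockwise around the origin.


90° CCW: (x,y) -> (-y, x)
(-19.8,-1.3) -> (1.3, -19.8)

(1.3, -19.8)


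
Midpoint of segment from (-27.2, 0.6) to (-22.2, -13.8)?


M = (((-27.2)+(-22.2))/2, (0.6+(-13.8))/2)
= (-24.7, -6.6)

(-24.7, -6.6)


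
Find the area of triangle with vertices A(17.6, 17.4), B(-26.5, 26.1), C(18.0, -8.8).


Area = |x_A(y_B-y_C) + x_B(y_C-y_A) + x_C(y_A-y_B)|/2
= |614.24 + 694.3 + (-156.6)|/2
= 1151.94/2 = 575.97

575.97


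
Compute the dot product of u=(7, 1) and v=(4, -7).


u . v = u_x*v_x + u_y*v_y = 7*4 + 1*(-7)
= 28 + (-7) = 21

21


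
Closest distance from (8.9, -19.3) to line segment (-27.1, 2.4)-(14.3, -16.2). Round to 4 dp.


Project P onto AB: t = 0.9195 (clamped to [0,1])
Closest point on segment: (10.9658, -14.702)
Distance: 5.0407

5.0407


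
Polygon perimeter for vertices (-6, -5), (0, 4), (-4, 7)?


Sides: (-6, -5)->(0, 4): sqrt(117) = 10.816654, (0, 4)->(-4, 7): sqrt(25) = 5, (-4, 7)->(-6, -5): sqrt(148) = 12.165525
Sum = 27.982179
Perimeter = 27.9822

27.9822


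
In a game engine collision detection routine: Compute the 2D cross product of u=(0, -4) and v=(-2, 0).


u x v = u_x*v_y - u_y*v_x = 0*0 - (-4)*(-2)
= 0 - 8 = -8

-8


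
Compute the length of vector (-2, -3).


|u| = sqrt((-2)^2 + (-3)^2) = sqrt(13) = 3.6056

3.6056


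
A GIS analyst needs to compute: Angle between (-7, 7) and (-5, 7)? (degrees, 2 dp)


u.v = 84, |u| = sqrt(98) = 9.8995, |v| = sqrt(74) = 8.6023
cos(theta) = u.v/(|u||v|) = 84/sqrt(7252) = 0.986394
theta = acos(0.986394) = 9.46 degrees

9.46 degrees


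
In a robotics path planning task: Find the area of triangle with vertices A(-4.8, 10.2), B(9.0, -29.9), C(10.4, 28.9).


Area = |x_A(y_B-y_C) + x_B(y_C-y_A) + x_C(y_A-y_B)|/2
= |282.24 + 168.3 + 417.04|/2
= 867.58/2 = 433.79

433.79


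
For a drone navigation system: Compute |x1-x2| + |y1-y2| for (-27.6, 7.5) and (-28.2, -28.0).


|(-27.6)-(-28.2)| + |7.5-(-28)| = 0.6 + 35.5 = 36.1

36.1


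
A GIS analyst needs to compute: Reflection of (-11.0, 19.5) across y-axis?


Reflection over y-axis: (x,y) -> (-x,y)
(-11, 19.5) -> (11, 19.5)

(11, 19.5)


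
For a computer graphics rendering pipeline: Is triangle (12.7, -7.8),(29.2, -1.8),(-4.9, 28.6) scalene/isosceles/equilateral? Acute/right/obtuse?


Side lengths squared: AB^2=308.25, BC^2=2086.97, CA^2=1634.72
Sorted: [308.25, 1634.72, 2086.97]
By sides: Scalene, By angles: Obtuse

Scalene, Obtuse


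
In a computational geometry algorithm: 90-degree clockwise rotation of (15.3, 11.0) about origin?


90° CW: (x,y) -> (y, -x)
(15.3,11) -> (11, -15.3)

(11, -15.3)


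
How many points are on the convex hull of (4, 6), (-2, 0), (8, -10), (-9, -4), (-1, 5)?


Convex hull vertices (CCW): (-9, -4), (8, -10), (4, 6), (-1, 5)
Count = 4

4


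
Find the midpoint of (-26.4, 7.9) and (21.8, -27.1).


M = (((-26.4)+21.8)/2, (7.9+(-27.1))/2)
= (-2.3, -9.6)

(-2.3, -9.6)


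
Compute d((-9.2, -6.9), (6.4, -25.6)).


dx=15.6, dy=-18.7
d^2 = 15.6^2 + (-18.7)^2 = 593.05
d = sqrt(593.05) = 24.3526

24.3526
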